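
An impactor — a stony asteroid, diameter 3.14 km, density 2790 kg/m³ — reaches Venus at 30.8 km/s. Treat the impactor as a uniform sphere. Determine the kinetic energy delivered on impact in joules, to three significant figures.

d = 3140 m; v = 30800 m/s.
Mass m = (π/6) ρ d³ = (π/6) × 2790 × (3140)³ = 4.523 × 10^13 kg
E = ½ m v² = 0.5 × 4.523 × 10^13 × (30800)² = 2.145 × 10^22 J

E ≈ 2.15 × 10^22 J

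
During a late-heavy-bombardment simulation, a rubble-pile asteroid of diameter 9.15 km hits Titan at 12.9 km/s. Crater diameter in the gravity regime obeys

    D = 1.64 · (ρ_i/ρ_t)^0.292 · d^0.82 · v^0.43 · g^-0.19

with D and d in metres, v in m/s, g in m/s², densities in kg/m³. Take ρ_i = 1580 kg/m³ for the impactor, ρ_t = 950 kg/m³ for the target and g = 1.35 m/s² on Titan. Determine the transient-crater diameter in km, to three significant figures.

In SI units: d = 9150 m, v = 12900 m/s.
(ρ_i/ρ_t)^0.292 = (1580/950)^0.292 = 1.160
d^0.82 = 9150^0.82 = 1772
v^0.43 = 12900^0.43 = 58.55
g^-0.19 = 1.35^-0.19 = 0.9446
D = 1.64 × 1.160 × 1772 × 58.55 × 0.9446 = 1.864 × 10^5 m
   = 186.4 km

D ≈ 186 km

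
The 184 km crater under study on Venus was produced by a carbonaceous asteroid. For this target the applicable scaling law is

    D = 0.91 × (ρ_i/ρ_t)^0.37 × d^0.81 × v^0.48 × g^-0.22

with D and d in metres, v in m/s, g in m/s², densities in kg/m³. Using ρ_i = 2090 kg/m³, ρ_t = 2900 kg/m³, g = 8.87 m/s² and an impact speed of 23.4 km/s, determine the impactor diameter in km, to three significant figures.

Rearranging for d: d = [D / (0.91 · (2090/2900)^0.37 · 23400^0.48 · 8.87^-0.22)]^(1/0.81).
D = 184000 m.
(2090/2900)^0.37 = 0.8859
23400^0.48 = 125.1
8.87^-0.22 = 0.6187
Denominator = 0.91 × 0.8859 × 125.1 × 0.6187 = 62.40
D / 62.40 = 184000 / 62.40 = 2949
d = 2949^(1/0.81) = 2949^1.2346 = 19216 m

d ≈ 19.2 km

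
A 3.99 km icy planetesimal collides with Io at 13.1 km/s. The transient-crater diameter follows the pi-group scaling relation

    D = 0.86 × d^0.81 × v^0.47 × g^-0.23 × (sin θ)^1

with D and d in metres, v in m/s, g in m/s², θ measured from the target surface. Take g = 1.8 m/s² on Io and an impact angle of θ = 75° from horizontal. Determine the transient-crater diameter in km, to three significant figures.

D ≈ 51.6 km

In SI units: d = 3990 m, v = 13100 m/s.
d^0.81 = 3990^0.81 = 825.6
v^0.47 = 13100^0.47 = 86.12
g^-0.23 = 1.8^-0.23 = 0.8735
(sin 75°)^1 = 0.9659^1 = 0.9659
D = 0.86 × 825.6 × 86.12 × 0.8735 × 0.9659 = 51590 m
   = 51.59 km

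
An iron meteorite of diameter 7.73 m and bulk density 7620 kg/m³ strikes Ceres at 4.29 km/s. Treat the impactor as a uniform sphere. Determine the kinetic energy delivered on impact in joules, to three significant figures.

E ≈ 1.70 × 10^13 J

v = 4290 m/s.
Mass m = (π/6) ρ d³ = (π/6) × 7620 × (7.73)³ = 1.843 × 10^6 kg
E = ½ m v² = 0.5 × 1.843 × 10^6 × (4290)² = 1.696 × 10^13 J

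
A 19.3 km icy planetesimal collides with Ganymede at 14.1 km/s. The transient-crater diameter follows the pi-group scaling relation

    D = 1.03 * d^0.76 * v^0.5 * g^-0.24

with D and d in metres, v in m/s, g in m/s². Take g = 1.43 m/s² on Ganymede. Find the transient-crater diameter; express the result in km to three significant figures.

D ≈ 203 km

In SI units: d = 19300 m, v = 14100 m/s.
d^0.76 = 19300^0.76 = 1807
v^0.5 = 14100^0.5 = 118.7
g^-0.24 = 1.43^-0.24 = 0.9177
D = 1.03 × 1807 × 118.7 × 0.9177 = 2.027 × 10^5 m
   = 202.7 km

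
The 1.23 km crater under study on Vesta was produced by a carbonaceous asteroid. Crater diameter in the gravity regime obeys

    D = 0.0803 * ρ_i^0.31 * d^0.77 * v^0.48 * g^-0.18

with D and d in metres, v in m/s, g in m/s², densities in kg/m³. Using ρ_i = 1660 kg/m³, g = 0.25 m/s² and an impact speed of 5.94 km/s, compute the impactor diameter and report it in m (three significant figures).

d ≈ 44.2 m

Rearranging for d: d = [D / (0.0803 · 1660^0.31 · 5940^0.48 · 0.25^-0.18)]^(1/0.77).
D = 1230 m.
1660^0.31 = 9.959
5940^0.48 = 64.78
0.25^-0.18 = 1.283
Denominator = 0.0803 × 9.959 × 64.78 × 1.283 = 66.47
D / 66.47 = 1230 / 66.47 = 18.50
d = 18.50^(1/0.77) = 18.50^1.2987 = 44.23 m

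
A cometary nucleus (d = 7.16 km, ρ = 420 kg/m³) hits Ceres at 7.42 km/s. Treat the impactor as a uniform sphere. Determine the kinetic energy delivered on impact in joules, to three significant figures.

d = 7160 m; v = 7420 m/s.
Mass m = (π/6) ρ d³ = (π/6) × 420 × (7160)³ = 8.072 × 10^13 kg
E = ½ m v² = 0.5 × 8.072 × 10^13 × (7420)² = 2.222 × 10^21 J

E ≈ 2.22 × 10^21 J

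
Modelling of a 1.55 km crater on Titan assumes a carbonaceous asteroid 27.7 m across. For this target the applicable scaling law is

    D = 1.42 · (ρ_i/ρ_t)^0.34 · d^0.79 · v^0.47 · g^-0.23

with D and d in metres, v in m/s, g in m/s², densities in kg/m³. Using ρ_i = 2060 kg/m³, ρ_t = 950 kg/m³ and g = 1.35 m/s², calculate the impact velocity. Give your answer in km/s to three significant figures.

v ≈ 7.24 km/s

Rearranging for v: v = [D / (1.42 · (2060/950)^0.34 · 27.7^0.79 · 1.35^-0.23)]^(1/0.47).
D = 1550 m.
(2060/950)^0.34 = 1.301
27.7^0.79 = 13.79
1.35^-0.23 = 0.9333
Denominator = 1.42 × 1.301 × 13.79 × 0.9333 = 23.78
D / 23.78 = 1550 / 23.78 = 65.18
v = 65.18^(1/0.47) = 65.18^2.1277 = 7243 m/s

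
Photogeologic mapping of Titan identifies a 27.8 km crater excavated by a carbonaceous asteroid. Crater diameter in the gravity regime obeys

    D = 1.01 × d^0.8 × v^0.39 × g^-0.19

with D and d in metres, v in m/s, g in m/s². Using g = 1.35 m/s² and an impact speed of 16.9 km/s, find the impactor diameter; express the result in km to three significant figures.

Rearranging for d: d = [D / (1.01 · 16900^0.39 · 1.35^-0.19)]^(1/0.8).
D = 27800 m.
16900^0.39 = 44.55
1.35^-0.19 = 0.9446
Denominator = 1.01 × 44.55 × 0.9446 = 42.50
D / 42.50 = 27800 / 42.50 = 654.1
d = 654.1^(1/0.8) = 654.1^1.25 = 3308 m

d ≈ 3.31 km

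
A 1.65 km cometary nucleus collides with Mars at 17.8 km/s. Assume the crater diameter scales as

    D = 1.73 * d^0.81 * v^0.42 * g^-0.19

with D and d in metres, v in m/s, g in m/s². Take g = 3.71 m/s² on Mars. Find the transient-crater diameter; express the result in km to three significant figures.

D ≈ 33.2 km

In SI units: d = 1650 m, v = 17800 m/s.
d^0.81 = 1650^0.81 = 403.8
v^0.42 = 17800^0.42 = 60.98
g^-0.19 = 3.71^-0.19 = 0.7795
D = 1.73 × 403.8 × 60.98 × 0.7795 = 33206 m
   = 33.21 km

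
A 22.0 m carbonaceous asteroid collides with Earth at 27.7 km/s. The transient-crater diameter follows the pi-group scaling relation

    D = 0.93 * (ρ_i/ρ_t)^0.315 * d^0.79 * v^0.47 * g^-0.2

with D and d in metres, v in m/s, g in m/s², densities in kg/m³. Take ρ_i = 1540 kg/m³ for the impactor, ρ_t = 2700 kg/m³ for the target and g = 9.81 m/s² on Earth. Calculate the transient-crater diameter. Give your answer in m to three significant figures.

In SI units: v = 27700 m/s.
(ρ_i/ρ_t)^0.315 = (1540/2700)^0.315 = 0.8379
d^0.79 = 22^0.79 = 11.50
v^0.47 = 27700^0.47 = 122.5
g^-0.2 = 9.81^-0.2 = 0.6334
D = 0.93 × 0.8379 × 11.50 × 122.5 × 0.6334 = 695.3 m

D ≈ 695 m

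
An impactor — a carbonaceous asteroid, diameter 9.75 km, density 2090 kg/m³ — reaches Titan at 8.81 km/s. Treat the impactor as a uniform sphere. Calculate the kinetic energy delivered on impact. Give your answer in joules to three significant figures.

d = 9750 m; v = 8810 m/s.
Mass m = (π/6) ρ d³ = (π/6) × 2090 × (9750)³ = 1.014 × 10^15 kg
E = ½ m v² = 0.5 × 1.014 × 10^15 × (8810)² = 3.935 × 10^22 J

E ≈ 3.94 × 10^22 J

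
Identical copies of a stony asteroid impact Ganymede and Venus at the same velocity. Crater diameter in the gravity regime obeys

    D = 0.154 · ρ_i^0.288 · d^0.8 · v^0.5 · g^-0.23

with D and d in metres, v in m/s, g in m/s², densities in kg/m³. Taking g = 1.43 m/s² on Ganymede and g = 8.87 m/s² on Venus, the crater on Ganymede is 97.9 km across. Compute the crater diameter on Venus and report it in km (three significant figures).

D ≈ 64.3 km

All impactor-dependent factors cancel in the ratio, leaving D_Venus/D_Ganymede = (g_Venus/g_Ganymede)^-0.23.
(8.87/1.43)^-0.23 = 6.203^-0.23 = 0.6572
D_Venus = 0.6572 × 97.9 km = 64.3 km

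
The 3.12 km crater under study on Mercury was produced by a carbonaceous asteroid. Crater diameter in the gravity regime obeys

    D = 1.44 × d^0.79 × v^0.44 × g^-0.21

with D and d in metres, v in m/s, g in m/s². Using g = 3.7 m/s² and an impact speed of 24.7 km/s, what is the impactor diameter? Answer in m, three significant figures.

Rearranging for d: d = [D / (1.44 · 24700^0.44 · 3.7^-0.21)]^(1/0.79).
D = 3120 m.
24700^0.44 = 85.66
3.7^-0.21 = 0.7598
Denominator = 1.44 × 85.66 × 0.7598 = 93.72
D / 93.72 = 3120 / 93.72 = 33.29
d = 33.29^(1/0.79) = 33.29^1.2658 = 84.52 m

d ≈ 84.5 m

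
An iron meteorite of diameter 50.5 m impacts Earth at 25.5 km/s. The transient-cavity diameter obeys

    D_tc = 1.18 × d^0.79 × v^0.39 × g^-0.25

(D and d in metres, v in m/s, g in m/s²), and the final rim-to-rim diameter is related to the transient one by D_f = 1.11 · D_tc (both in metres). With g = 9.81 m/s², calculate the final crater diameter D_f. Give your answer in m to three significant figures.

D_f ≈ 858 m

v = 25500 m/s.
d^0.79 = 50.5^0.79 = 22.16
v^0.39 = 25500^0.39 = 52.31
g^-0.25 = 9.81^-0.25 = 0.5650
D_tc = 1.18 × 22.16 × 52.31 × 0.5650 = 772.8 m
D_f = 1.11 × 772.8 = 857.8 m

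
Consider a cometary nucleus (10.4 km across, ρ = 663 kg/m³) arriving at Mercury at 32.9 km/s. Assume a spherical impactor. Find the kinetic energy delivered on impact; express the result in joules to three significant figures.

d = 10400 m; v = 32900 m/s.
Mass m = (π/6) ρ d³ = (π/6) × 663 × (10400)³ = 3.905 × 10^14 kg
E = ½ m v² = 0.5 × 3.905 × 10^14 × (32900)² = 2.113 × 10^23 J

E ≈ 2.11 × 10^23 J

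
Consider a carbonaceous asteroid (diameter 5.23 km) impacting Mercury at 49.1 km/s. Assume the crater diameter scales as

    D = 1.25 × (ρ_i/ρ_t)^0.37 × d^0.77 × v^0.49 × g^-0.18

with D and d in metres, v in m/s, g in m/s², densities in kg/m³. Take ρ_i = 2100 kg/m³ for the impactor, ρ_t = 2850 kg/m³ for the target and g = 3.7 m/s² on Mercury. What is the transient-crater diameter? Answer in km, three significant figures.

D ≈ 128 km

In SI units: d = 5230 m, v = 49100 m/s.
(ρ_i/ρ_t)^0.37 = (2100/2850)^0.37 = 0.8932
d^0.77 = 5230^0.77 = 729.9
v^0.49 = 49100^0.49 = 198.9
g^-0.18 = 3.7^-0.18 = 0.7902
D = 1.25 × 0.8932 × 729.9 × 198.9 × 0.7902 = 1.281 × 10^5 m
   = 128.1 km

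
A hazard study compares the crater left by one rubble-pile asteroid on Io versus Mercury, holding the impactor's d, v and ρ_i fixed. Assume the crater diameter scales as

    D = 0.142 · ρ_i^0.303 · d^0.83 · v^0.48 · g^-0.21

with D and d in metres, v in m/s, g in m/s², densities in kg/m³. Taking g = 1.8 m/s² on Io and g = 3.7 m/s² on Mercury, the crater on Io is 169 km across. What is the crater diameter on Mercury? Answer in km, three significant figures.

D ≈ 145 km

All impactor-dependent factors cancel in the ratio, leaving D_Mercury/D_Io = (g_Mercury/g_Io)^-0.21.
(3.7/1.8)^-0.21 = 2.056^-0.21 = 0.8595
D_Mercury = 0.8595 × 169 km = 145 km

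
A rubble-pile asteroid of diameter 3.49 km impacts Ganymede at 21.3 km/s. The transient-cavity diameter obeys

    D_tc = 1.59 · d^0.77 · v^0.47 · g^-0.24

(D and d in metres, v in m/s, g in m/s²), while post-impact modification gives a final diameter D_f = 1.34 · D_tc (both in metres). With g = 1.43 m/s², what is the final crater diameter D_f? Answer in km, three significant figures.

D_f ≈ 113 km

In SI: d = 3490 m, v = 21300 m/s.
d^0.77 = 3490^0.77 = 534.5
v^0.47 = 21300^0.47 = 108.2
g^-0.24 = 1.43^-0.24 = 0.9177
D_tc = 1.59 × 534.5 × 108.2 × 0.9177 = 84390 m
D_f = 1.34 × 84390 = 1.131 × 10^5 m
     = 113.1 km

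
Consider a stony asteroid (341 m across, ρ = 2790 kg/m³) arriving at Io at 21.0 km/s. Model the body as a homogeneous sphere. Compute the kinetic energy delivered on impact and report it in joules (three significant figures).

E ≈ 1.28 × 10^19 J

v = 21000 m/s.
Mass m = (π/6) ρ d³ = (π/6) × 2790 × (341)³ = 5.792 × 10^10 kg
E = ½ m v² = 0.5 × 5.792 × 10^10 × (21000)² = 1.277 × 10^19 J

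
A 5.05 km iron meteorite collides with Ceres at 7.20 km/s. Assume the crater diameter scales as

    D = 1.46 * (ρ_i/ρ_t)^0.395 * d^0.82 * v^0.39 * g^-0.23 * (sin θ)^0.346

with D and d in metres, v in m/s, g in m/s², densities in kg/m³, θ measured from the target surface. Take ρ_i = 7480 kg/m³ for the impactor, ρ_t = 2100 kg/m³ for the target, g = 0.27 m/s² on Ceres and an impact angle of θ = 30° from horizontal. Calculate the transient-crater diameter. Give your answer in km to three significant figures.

D ≈ 89.1 km

In SI units: d = 5050 m, v = 7200 m/s.
(ρ_i/ρ_t)^0.395 = (7480/2100)^0.395 = 1.652
d^0.82 = 5050^0.82 = 1088
v^0.39 = 7200^0.39 = 31.94
g^-0.23 = 0.27^-0.23 = 1.351
(sin 30°)^0.346 = 0.5000^0.346 = 0.7868
D = 1.46 × 1.652 × 1088 × 31.94 × 1.351 × 0.7868 = 89094 m
   = 89.09 km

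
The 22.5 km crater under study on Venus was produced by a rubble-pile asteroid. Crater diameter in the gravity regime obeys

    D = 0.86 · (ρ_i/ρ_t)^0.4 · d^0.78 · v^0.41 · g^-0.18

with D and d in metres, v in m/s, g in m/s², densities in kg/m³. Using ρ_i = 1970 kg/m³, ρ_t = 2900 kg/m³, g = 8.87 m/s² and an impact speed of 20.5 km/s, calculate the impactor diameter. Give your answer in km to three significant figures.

Rearranging for d: d = [D / (0.86 · (1970/2900)^0.4 · 20500^0.41 · 8.87^-0.18)]^(1/0.78).
D = 22500 m.
(1970/2900)^0.4 = 0.8567
20500^0.41 = 58.59
8.87^-0.18 = 0.6751
Denominator = 0.86 × 0.8567 × 58.59 × 0.6751 = 29.14
D / 29.14 = 22500 / 29.14 = 772.1
d = 772.1^(1/0.78) = 772.1^1.2821 = 5038 m

d ≈ 5.04 km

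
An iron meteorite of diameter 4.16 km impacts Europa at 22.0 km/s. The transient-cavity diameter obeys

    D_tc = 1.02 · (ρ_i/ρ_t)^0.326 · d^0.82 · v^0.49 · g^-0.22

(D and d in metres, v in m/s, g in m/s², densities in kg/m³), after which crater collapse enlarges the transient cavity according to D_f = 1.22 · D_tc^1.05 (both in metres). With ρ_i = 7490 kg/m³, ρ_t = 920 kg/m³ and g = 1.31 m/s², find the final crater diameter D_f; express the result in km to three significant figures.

In SI: d = 4160 m, v = 22000 m/s.
(ρ_i/ρ_t)^0.326 = (7490/920)^0.326 = 1.981
d^0.82 = 4160^0.82 = 928.2
v^0.49 = 22000^0.49 = 134.2
g^-0.22 = 1.31^-0.22 = 0.9423
D_tc = 1.02 × 1.981 × 928.2 × 134.2 × 0.9423 = 2.372 × 10^5 m
D_f = 1.22 × (2.372 × 10^5)^1.05 = 5.373 × 10^5 m
     = 537.3 km

D_f ≈ 537 km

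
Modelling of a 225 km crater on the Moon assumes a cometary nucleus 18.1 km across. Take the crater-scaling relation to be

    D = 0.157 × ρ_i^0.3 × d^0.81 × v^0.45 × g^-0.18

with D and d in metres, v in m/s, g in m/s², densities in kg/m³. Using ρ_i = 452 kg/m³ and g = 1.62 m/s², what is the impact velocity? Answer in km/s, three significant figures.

v ≈ 21.4 km/s

Rearranging for v: v = [D / (0.157 · 452^0.3 · 18100^0.81 · 1.62^-0.18)]^(1/0.45).
D = 225000 m.
452^0.3 = 6.260
18100^0.81 = 2810
1.62^-0.18 = 0.9168
Denominator = 0.157 × 6.260 × 2810 × 0.9168 = 2532
D / 2532 = 225000 / 2532 = 88.86
v = 88.86^(1/0.45) = 88.86^2.2222 = 21400 m/s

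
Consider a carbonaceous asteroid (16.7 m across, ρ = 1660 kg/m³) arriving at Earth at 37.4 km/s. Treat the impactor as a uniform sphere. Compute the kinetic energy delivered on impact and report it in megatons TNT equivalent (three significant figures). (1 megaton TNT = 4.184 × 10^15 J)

v = 37400 m/s.
Mass m = (π/6) ρ d³ = (π/6) × 1660 × (16.7)³ = 4.048 × 10^6 kg
E = ½ m v² = 0.5 × 4.048 × 10^6 × (37400)² = 2.831 × 10^15 J
   = 2.831 × 10^15 / 4.184×10^15 = 0.6766 Mt

E ≈ 0.677 Mt TNT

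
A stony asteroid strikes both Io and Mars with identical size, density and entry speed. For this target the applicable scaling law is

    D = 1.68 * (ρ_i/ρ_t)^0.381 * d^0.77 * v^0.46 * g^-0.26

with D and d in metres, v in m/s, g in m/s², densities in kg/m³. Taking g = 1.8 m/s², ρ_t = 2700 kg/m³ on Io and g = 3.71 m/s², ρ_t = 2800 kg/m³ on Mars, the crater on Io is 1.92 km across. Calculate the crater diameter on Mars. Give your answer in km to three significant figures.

D ≈ 1.57 km

The impactor-only factors (d, v, ρ_i) cancel in the ratio, leaving D_Mars/D_Io = (g_Mars/g_Io)^-0.26 · (ρ_t,Io/ρ_t,Mars)^0.381.
(3.71/1.8)^-0.26 = 2.061^-0.26 = 0.8286
(2700/2800)^0.381 = 0.9643^0.381 = 0.9862
Ratio = 0.8286 × 0.9862 = 0.8172
D_Mars = 0.8172 × 1.92 km = 1.57 km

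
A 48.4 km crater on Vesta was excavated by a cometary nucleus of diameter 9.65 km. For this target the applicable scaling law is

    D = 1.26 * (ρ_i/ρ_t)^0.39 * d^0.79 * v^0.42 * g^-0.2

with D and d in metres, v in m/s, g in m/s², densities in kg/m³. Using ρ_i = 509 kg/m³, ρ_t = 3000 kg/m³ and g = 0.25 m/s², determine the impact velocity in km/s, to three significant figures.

Rearranging for v: v = [D / (1.26 · (509/3000)^0.39 · 9650^0.79 · 0.25^-0.2)]^(1/0.42).
D = 48400 m.
(509/3000)^0.39 = 0.5007
9650^0.79 = 1405
0.25^-0.2 = 1.320
Denominator = 1.26 × 0.5007 × 1405 × 1.320 = 1170
D / 1170 = 48400 / 1170 = 41.37
v = 41.37^(1/0.42) = 41.37^2.381 = 7069 m/s

v ≈ 7.07 km/s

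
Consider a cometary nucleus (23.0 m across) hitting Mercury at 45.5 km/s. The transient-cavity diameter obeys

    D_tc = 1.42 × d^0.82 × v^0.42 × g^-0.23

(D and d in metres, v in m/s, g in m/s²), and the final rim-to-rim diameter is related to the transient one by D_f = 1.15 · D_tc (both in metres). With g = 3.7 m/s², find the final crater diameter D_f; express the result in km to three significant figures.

v = 45500 m/s.
d^0.82 = 23^0.82 = 13.08
v^0.42 = 45500^0.42 = 90.44
g^-0.23 = 3.7^-0.23 = 0.7401
D_tc = 1.42 × 13.08 × 90.44 × 0.7401 = 1243 m
D_f = 1.15 × 1243 = 1429 m
     = 1.429 km

D_f ≈ 1.43 km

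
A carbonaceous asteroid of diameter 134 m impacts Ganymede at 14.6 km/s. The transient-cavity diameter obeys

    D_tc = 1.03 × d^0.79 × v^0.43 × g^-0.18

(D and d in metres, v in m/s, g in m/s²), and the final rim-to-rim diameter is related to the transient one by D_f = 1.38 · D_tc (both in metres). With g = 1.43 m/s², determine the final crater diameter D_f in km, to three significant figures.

v = 14600 m/s.
d^0.79 = 134^0.79 = 47.91
v^0.43 = 14600^0.43 = 61.75
g^-0.18 = 1.43^-0.18 = 0.9376
D_tc = 1.03 × 47.91 × 61.75 × 0.9376 = 2857 m
D_f = 1.38 × 2857 = 3943 m
     = 3.943 km

D_f ≈ 3.94 km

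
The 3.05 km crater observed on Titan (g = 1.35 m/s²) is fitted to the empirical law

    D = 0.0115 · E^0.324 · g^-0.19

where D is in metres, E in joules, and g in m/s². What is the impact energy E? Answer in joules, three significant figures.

Rearranging: E = [D / (0.0115 · g^-0.19)]^(1/0.324).
D = 3050 m.
g^-0.19 = 1.35^-0.19 = 0.9446
D / (0.0115 × 0.9446) = 3050 / (0.01086) = 2.808 × 10^5
E = (2.808 × 10^5)^3.0864 = 6.545 × 10^16 J

E ≈ 6.55 × 10^16 J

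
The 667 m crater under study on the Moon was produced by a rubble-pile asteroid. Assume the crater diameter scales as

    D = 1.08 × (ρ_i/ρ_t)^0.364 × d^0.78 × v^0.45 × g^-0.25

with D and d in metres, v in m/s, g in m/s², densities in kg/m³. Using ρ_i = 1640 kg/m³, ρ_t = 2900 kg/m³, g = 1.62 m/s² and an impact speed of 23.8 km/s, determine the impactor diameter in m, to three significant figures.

d ≈ 17.2 m

Rearranging for d: d = [D / (1.08 · (1640/2900)^0.364 · 23800^0.45 · 1.62^-0.25)]^(1/0.78).
(1640/2900)^0.364 = 0.8126
23800^0.45 = 93.21
1.62^-0.25 = 0.8864
Denominator = 1.08 × 0.8126 × 93.21 × 0.8864 = 72.51
D / 72.51 = 667 / 72.51 = 9.199
d = 9.199^(1/0.78) = 9.199^1.2821 = 17.20 m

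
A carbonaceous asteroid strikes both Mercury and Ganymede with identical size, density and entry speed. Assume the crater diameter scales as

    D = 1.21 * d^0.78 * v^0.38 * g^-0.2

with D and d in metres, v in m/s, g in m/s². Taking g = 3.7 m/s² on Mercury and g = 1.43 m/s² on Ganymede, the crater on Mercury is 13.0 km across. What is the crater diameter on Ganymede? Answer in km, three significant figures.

D ≈ 15.7 km

All impactor-dependent factors cancel in the ratio, leaving D_Ganymede/D_Mercury = (g_Ganymede/g_Mercury)^-0.2.
(1.43/3.7)^-0.2 = 0.3865^-0.2 = 1.209
D_Ganymede = 1.209 × 13.0 km = 15.7 km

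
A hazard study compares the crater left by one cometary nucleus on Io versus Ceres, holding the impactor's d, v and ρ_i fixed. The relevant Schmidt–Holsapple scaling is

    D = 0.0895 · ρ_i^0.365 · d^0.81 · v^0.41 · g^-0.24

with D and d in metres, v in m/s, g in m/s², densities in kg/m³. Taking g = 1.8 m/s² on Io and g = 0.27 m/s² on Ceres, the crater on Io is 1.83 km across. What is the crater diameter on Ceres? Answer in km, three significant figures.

All impactor-dependent factors cancel in the ratio, leaving D_Ceres/D_Io = (g_Ceres/g_Io)^-0.24.
(0.27/1.8)^-0.24 = 0.1500^-0.24 = 1.577
D_Ceres = 1.577 × 1.83 km = 2.89 km

D ≈ 2.89 km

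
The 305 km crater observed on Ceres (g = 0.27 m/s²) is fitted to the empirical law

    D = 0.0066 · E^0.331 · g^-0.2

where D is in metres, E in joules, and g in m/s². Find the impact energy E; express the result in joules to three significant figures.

Rearranging: E = [D / (0.0066 · g^-0.2)]^(1/0.331).
D = 305000 m.
g^-0.2 = 0.27^-0.2 = 1.299
D / (0.0066 × 1.299) = 305000 / (8.573 × 10^-3) = 3.558 × 10^7
E = (3.558 × 10^7)^3.0211 = 6.501 × 10^22 J

E ≈ 6.50 × 10^22 J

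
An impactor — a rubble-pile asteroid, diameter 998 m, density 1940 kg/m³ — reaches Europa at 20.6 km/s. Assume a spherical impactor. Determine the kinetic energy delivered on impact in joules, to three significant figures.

v = 20600 m/s.
Mass m = (π/6) ρ d³ = (π/6) × 1940 × (998)³ = 1.010 × 10^12 kg
E = ½ m v² = 0.5 × 1.010 × 10^12 × (20600)² = 2.143 × 10^20 J

E ≈ 2.14 × 10^20 J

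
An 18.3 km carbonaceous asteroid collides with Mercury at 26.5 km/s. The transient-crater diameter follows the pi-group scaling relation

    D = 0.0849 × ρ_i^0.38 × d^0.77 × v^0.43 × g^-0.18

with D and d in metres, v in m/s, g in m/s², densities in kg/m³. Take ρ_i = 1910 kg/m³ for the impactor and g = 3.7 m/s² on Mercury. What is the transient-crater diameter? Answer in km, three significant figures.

In SI units: d = 18300 m, v = 26500 m/s.
ρ_i^0.38 = 1910^0.38 = 17.65
d^0.77 = 18300^0.77 = 1915
v^0.43 = 26500^0.43 = 79.80
g^-0.18 = 3.7^-0.18 = 0.7902
D = 0.0849 × 17.65 × 1915 × 79.80 × 0.7902 = 1.810 × 10^5 m
   = 181.0 km

D ≈ 181 km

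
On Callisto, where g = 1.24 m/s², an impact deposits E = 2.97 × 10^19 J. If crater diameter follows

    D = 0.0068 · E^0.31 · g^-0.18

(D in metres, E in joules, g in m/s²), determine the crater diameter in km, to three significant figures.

D ≈ 7.12 km

E^0.31 = (2.97 × 10^19)^0.31 = 1.088 × 10^6
g^-0.18 = 1.24^-0.18 = 0.9620
D = 0.0068 × 1.088 × 10^6 × 0.9620 = 7117 m
   = 7.117 km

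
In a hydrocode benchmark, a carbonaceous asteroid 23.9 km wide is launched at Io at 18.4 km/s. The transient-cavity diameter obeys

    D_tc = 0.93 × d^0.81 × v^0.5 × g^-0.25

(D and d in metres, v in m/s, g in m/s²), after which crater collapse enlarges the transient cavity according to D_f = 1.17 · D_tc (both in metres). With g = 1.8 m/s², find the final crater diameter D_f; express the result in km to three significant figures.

D_f ≈ 448 km

In SI: d = 23900 m, v = 18400 m/s.
d^0.81 = 23900^0.81 = 3520
v^0.5 = 18400^0.5 = 135.6
g^-0.25 = 1.8^-0.25 = 0.8633
D_tc = 0.93 × 3520 × 135.6 × 0.8633 = 3.832 × 10^5 m
D_f = 1.17 × 3.832 × 10^5 = 4.483 × 10^5 m
     = 448.3 km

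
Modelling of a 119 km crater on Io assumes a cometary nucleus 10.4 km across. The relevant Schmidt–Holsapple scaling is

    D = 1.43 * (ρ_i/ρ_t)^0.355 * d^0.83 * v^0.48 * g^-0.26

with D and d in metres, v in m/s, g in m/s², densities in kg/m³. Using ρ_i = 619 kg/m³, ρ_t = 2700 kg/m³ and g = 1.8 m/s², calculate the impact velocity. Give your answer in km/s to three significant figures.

v ≈ 8.24 km/s

Rearranging for v: v = [D / (1.43 · (619/2700)^0.355 · 10400^0.83 · 1.8^-0.26)]^(1/0.48).
D = 119000 m.
(619/2700)^0.355 = 0.5928
10400^0.83 = 2158
1.8^-0.26 = 0.8583
Denominator = 1.43 × 0.5928 × 2158 × 0.8583 = 1570
D / 1570 = 119000 / 1570 = 75.80
v = 75.80^(1/0.48) = 75.80^2.0833 = 8240 m/s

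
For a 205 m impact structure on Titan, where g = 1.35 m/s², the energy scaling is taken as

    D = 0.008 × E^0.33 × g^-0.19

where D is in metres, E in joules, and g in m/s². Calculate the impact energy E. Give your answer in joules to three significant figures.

Rearranging: E = [D / (0.008 · g^-0.19)]^(1/0.33).
g^-0.19 = 1.35^-0.19 = 0.9446
D / (0.008 × 0.9446) = 205 / (7.557 × 10^-3) = 2.713 × 10^4
E = (2.713 × 10^4)^3.0303 = 2.721 × 10^13 J

E ≈ 2.72 × 10^13 J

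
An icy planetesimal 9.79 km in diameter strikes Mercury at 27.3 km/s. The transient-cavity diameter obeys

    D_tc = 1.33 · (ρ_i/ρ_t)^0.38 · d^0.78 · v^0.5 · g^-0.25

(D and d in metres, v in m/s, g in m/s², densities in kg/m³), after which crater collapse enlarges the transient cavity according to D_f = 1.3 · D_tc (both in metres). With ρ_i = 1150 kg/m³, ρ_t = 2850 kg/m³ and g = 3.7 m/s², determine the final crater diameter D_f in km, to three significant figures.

D_f ≈ 189 km

In SI: d = 9790 m, v = 27300 m/s.
(ρ_i/ρ_t)^0.38 = (1150/2850)^0.38 = 0.7083
d^0.78 = 9790^0.78 = 1297
v^0.5 = 27300^0.5 = 165.2
g^-0.25 = 3.7^-0.25 = 0.7210
D_tc = 1.33 × 0.7083 × 1297 × 165.2 × 0.7210 = 1.455 × 10^5 m
D_f = 1.3 × 1.455 × 10^5 = 1.891 × 10^5 m
     = 189.2 km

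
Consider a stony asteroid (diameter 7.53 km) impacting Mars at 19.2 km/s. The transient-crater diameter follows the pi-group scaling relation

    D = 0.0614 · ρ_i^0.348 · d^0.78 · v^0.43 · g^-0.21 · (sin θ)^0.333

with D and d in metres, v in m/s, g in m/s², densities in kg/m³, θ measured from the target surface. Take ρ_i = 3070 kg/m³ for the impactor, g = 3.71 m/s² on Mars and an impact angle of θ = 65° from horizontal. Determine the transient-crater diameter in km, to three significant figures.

D ≈ 54.2 km

In SI units: d = 7530 m, v = 19200 m/s.
ρ_i^0.348 = 3070^0.348 = 16.35
d^0.78 = 7530^0.78 = 1057
v^0.43 = 19200^0.43 = 69.47
g^-0.21 = 3.71^-0.21 = 0.7593
(sin 65°)^0.333 = 0.9063^0.333 = 0.9678
D = 0.0614 × 16.35 × 1057 × 69.47 × 0.7593 × 0.9678 = 54170 m
   = 54.17 km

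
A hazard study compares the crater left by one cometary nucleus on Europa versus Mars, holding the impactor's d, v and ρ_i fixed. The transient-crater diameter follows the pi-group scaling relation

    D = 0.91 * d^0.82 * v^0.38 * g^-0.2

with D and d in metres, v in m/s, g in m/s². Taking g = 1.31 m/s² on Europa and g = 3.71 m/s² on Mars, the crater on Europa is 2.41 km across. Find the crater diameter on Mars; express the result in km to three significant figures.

D ≈ 1.96 km

All impactor-dependent factors cancel in the ratio, leaving D_Mars/D_Europa = (g_Mars/g_Europa)^-0.2.
(3.71/1.31)^-0.2 = 2.832^-0.2 = 0.8120
D_Mars = 0.8120 × 2.41 km = 1.96 km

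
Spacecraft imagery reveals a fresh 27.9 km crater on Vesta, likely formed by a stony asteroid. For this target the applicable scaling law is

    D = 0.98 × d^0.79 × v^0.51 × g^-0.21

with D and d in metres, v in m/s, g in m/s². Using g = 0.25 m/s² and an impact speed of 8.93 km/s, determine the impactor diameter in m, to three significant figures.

Rearranging for d: d = [D / (0.98 · 8930^0.51 · 0.25^-0.21)]^(1/0.79).
D = 27900 m.
8930^0.51 = 103.5
0.25^-0.21 = 1.338
Denominator = 0.98 × 103.5 × 1.338 = 135.7
D / 135.7 = 27900 / 135.7 = 205.6
d = 205.6^(1/0.79) = 205.6^1.2658 = 846.9 m

d ≈ 847 m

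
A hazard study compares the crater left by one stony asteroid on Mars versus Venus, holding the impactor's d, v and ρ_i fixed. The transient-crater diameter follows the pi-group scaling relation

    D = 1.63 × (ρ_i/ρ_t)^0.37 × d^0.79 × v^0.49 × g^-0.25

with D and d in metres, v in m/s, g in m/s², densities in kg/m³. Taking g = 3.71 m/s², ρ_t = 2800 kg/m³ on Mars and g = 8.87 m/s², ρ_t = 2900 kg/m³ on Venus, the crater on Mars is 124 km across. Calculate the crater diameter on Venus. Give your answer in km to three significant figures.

D ≈ 98.4 km

The impactor-only factors (d, v, ρ_i) cancel in the ratio, leaving D_Venus/D_Mars = (g_Venus/g_Mars)^-0.25 · (ρ_t,Mars/ρ_t,Venus)^0.37.
(8.87/3.71)^-0.25 = 2.391^-0.25 = 0.8042
(2800/2900)^0.37 = 0.9655^0.37 = 0.9871
Ratio = 0.8042 × 0.9871 = 0.7938
D_Venus = 0.7938 × 124 km = 98.4 km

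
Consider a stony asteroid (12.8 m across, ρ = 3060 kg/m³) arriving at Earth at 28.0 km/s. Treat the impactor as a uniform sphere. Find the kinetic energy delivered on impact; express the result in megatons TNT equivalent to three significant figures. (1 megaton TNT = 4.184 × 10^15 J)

E ≈ 0.315 Mt TNT

v = 28000 m/s.
Mass m = (π/6) ρ d³ = (π/6) × 3060 × (12.8)³ = 3.360 × 10^6 kg
E = ½ m v² = 0.5 × 3.360 × 10^6 × (28000)² = 1.317 × 10^15 J
   = 1.317 × 10^15 / 4.184×10^15 = 0.3148 Mt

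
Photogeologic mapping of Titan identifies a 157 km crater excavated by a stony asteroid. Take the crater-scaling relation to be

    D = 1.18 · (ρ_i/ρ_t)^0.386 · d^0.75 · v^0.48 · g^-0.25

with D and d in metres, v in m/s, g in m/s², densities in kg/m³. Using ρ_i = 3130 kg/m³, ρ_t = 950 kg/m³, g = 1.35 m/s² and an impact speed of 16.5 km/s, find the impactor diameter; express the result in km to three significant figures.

d ≈ 8.12 km

Rearranging for d: d = [D / (1.18 · (3130/950)^0.386 · 16500^0.48 · 1.35^-0.25)]^(1/0.75).
D = 157000 m.
(3130/950)^0.386 = 1.584
16500^0.48 = 105.8
1.35^-0.25 = 0.9277
Denominator = 1.18 × 1.584 × 105.8 × 0.9277 = 183.5
D / 183.5 = 157000 / 183.5 = 855.6
d = 855.6^(1/0.75) = 855.6^1.3333 = 8121 m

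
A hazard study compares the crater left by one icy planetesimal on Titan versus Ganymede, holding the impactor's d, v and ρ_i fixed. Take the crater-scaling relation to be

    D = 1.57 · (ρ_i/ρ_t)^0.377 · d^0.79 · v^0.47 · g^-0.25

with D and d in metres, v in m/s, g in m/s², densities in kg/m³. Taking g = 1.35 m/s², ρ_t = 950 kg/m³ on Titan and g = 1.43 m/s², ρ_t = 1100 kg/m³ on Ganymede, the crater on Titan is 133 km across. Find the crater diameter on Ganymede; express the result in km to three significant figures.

D ≈ 124 km

The impactor-only factors (d, v, ρ_i) cancel in the ratio, leaving D_Ganymede/D_Titan = (g_Ganymede/g_Titan)^-0.25 · (ρ_t,Titan/ρ_t,Ganymede)^0.377.
(1.43/1.35)^-0.25 = 1.059^-0.25 = 0.9858
(950/1100)^0.377 = 0.8636^0.377 = 0.9462
Ratio = 0.9858 × 0.9462 = 0.9328
D_Ganymede = 0.9328 × 133 km = 124 km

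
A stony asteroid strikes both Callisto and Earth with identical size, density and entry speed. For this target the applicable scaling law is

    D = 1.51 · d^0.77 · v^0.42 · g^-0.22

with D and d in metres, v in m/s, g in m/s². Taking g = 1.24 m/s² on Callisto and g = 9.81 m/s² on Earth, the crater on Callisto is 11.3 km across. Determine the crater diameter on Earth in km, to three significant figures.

All impactor-dependent factors cancel in the ratio, leaving D_Earth/D_Callisto = (g_Earth/g_Callisto)^-0.22.
(9.81/1.24)^-0.22 = 7.911^-0.22 = 0.6344
D_Earth = 0.6344 × 11.3 km = 7.17 km

D ≈ 7.17 km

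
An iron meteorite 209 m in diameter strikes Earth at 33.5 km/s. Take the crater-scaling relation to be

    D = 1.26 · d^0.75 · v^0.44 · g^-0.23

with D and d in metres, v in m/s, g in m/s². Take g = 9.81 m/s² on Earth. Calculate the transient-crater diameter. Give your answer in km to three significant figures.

In SI units: v = 33500 m/s.
d^0.75 = 209^0.75 = 54.97
v^0.44 = 33500^0.44 = 97.95
g^-0.23 = 9.81^-0.23 = 0.5914
D = 1.26 × 54.97 × 97.95 × 0.5914 = 4012 m
   = 4.012 km

D ≈ 4.01 km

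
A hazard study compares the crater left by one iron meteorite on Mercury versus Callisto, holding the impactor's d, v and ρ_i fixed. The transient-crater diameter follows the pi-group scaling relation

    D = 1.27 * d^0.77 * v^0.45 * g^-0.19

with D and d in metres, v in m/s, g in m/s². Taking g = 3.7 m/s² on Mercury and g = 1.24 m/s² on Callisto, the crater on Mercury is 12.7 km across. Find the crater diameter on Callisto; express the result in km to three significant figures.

D ≈ 15.6 km

All impactor-dependent factors cancel in the ratio, leaving D_Callisto/D_Mercury = (g_Callisto/g_Mercury)^-0.19.
(1.24/3.7)^-0.19 = 0.3351^-0.19 = 1.231
D_Callisto = 1.231 × 12.7 km = 15.6 km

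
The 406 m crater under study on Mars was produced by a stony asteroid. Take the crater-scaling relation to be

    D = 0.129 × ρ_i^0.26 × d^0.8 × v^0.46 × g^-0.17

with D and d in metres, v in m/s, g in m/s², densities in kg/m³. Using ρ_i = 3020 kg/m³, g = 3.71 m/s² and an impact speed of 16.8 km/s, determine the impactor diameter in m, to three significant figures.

d ≈ 8.57 m

Rearranging for d: d = [D / (0.129 · 3020^0.26 · 16800^0.46 · 3.71^-0.17)]^(1/0.8).
3020^0.26 = 8.032
16800^0.46 = 87.83
3.71^-0.17 = 0.8002
Denominator = 0.129 × 8.032 × 87.83 × 0.8002 = 72.82
D / 72.82 = 406 / 72.82 = 5.575
d = 5.575^(1/0.8) = 5.575^1.25 = 8.567 m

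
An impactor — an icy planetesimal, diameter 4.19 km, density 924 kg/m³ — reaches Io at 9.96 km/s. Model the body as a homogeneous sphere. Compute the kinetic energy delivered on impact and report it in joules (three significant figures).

d = 4190 m; v = 9960 m/s.
Mass m = (π/6) ρ d³ = (π/6) × 924 × (4190)³ = 3.559 × 10^13 kg
E = ½ m v² = 0.5 × 3.559 × 10^13 × (9960)² = 1.765 × 10^21 J

E ≈ 1.77 × 10^21 J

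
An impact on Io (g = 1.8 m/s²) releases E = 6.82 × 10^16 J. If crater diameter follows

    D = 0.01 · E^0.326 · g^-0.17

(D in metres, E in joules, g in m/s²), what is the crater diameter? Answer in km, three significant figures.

E^0.326 = (6.82 × 10^16)^0.326 = 3.075 × 10^5
g^-0.17 = 1.8^-0.17 = 0.9049
D = 0.01 × 3.075 × 10^5 × 0.9049 = 2783 m
   = 2.783 km

D ≈ 2.78 km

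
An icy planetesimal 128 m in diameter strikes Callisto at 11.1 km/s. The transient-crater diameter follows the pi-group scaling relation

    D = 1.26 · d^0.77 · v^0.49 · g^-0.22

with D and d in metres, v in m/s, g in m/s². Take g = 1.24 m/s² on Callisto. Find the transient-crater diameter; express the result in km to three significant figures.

D ≈ 4.84 km

In SI units: v = 11100 m/s.
d^0.77 = 128^0.77 = 41.93
v^0.49 = 11100^0.49 = 95.99
g^-0.22 = 1.24^-0.22 = 0.9538
D = 1.26 × 41.93 × 95.99 × 0.9538 = 4837 m
   = 4.837 km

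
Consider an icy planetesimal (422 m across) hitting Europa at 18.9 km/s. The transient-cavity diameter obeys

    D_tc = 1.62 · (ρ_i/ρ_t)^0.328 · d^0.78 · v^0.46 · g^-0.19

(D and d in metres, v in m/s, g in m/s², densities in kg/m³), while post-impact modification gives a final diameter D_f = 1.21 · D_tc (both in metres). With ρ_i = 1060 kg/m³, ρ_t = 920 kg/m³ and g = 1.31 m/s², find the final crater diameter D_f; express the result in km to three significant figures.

v = 18900 m/s.
(ρ_i/ρ_t)^0.328 = (1060/920)^0.328 = 1.048
d^0.78 = 422^0.78 = 111.6
v^0.46 = 18900^0.46 = 92.72
g^-0.19 = 1.31^-0.19 = 0.9500
D_tc = 1.62 × 1.048 × 111.6 × 92.72 × 0.9500 = 16690 m
D_f = 1.21 × 16690 = 20195 m
     = 20.19 km

D_f ≈ 20.2 km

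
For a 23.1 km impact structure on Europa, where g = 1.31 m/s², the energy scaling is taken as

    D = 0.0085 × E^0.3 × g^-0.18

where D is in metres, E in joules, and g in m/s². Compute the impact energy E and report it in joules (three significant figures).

E ≈ 3.29 × 10^21 J

Rearranging: E = [D / (0.0085 · g^-0.18)]^(1/0.3).
D = 23100 m.
g^-0.18 = 1.31^-0.18 = 0.9526
D / (0.0085 × 0.9526) = 23100 / (8.097 × 10^-3) = 2.853 × 10^6
E = (2.853 × 10^6)^3.3333 = 3.292 × 10^21 J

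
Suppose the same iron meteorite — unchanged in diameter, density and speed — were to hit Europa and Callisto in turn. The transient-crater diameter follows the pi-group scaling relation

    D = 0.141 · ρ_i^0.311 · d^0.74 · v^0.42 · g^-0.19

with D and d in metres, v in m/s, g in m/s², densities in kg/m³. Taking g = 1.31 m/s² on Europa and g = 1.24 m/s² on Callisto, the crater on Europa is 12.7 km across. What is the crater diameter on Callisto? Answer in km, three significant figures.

All impactor-dependent factors cancel in the ratio, leaving D_Callisto/D_Europa = (g_Callisto/g_Europa)^-0.19.
(1.24/1.31)^-0.19 = 0.9466^-0.19 = 1.010
D_Callisto = 1.010 × 12.7 km = 12.8 km

D ≈ 12.8 km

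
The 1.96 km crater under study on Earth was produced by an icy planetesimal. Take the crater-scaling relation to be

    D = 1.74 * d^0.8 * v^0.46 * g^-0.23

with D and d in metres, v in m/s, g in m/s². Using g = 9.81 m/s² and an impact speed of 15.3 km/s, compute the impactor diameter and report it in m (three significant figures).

Rearranging for d: d = [D / (1.74 · 15300^0.46 · 9.81^-0.23)]^(1/0.8).
D = 1960 m.
15300^0.46 = 84.13
9.81^-0.23 = 0.5914
Denominator = 1.74 × 84.13 × 0.5914 = 86.57
D / 86.57 = 1960 / 86.57 = 22.64
d = 22.64^(1/0.8) = 22.64^1.25 = 49.39 m

d ≈ 49.4 m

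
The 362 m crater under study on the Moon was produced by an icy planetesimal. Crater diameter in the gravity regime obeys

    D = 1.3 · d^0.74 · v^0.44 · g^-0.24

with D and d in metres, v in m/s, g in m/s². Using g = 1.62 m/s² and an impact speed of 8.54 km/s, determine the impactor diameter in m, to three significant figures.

Rearranging for d: d = [D / (1.3 · 8540^0.44 · 1.62^-0.24)]^(1/0.74).
8540^0.44 = 53.68
1.62^-0.24 = 0.8907
Denominator = 1.3 × 53.68 × 0.8907 = 62.16
D / 62.16 = 362 / 62.16 = 5.824
d = 5.824^(1/0.74) = 5.824^1.3514 = 10.82 m

d ≈ 10.8 m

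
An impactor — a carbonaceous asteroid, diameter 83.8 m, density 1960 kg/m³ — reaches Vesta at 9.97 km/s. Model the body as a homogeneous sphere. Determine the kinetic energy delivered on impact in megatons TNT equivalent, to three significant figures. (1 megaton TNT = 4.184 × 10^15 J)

v = 9970 m/s.
Mass m = (π/6) ρ d³ = (π/6) × 1960 × (83.8)³ = 6.039 × 10^8 kg
E = ½ m v² = 0.5 × 6.039 × 10^8 × (9970)² = 3.001 × 10^16 J
   = 3.001 × 10^16 / 4.184×10^15 = 7.173 Mt

E ≈ 7.17 Mt TNT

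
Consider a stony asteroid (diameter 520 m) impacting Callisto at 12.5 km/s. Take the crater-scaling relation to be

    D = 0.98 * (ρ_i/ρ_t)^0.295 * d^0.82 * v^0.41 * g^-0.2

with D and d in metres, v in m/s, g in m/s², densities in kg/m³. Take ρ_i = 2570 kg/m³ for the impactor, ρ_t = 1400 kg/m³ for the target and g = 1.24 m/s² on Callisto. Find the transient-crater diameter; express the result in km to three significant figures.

D ≈ 9.06 km

In SI units: v = 12500 m/s.
(ρ_i/ρ_t)^0.295 = (2570/1400)^0.295 = 1.196
d^0.82 = 520^0.82 = 168.7
v^0.41 = 12500^0.41 = 47.83
g^-0.2 = 1.24^-0.2 = 0.9579
D = 0.98 × 1.196 × 168.7 × 47.83 × 0.9579 = 9059 m
   = 9.059 km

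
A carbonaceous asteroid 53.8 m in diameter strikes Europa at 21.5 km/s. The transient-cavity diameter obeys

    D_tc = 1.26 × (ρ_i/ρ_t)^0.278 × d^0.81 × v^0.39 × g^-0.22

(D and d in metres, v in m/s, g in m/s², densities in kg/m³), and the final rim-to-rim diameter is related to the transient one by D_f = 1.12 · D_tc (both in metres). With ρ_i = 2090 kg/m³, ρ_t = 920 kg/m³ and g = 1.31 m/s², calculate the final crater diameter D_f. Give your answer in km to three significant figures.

v = 21500 m/s.
(ρ_i/ρ_t)^0.278 = (2090/920)^0.278 = 1.256
d^0.81 = 53.8^0.81 = 25.23
v^0.39 = 21500^0.39 = 48.94
g^-0.22 = 1.31^-0.22 = 0.9423
D_tc = 1.26 × 1.256 × 25.23 × 48.94 × 0.9423 = 1841 m
D_f = 1.12 × 1841 = 2062 m
     = 2.062 km

D_f ≈ 2.06 km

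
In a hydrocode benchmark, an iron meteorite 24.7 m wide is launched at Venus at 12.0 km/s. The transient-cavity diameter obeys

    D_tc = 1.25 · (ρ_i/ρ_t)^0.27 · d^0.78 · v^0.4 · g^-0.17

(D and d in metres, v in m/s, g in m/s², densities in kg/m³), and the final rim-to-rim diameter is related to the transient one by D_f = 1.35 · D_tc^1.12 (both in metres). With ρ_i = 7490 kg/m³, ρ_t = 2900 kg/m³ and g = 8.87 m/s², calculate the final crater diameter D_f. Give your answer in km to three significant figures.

v = 12000 m/s.
(ρ_i/ρ_t)^0.27 = (7490/2900)^0.27 = 1.292
d^0.78 = 24.7^0.78 = 12.20
v^0.4 = 12000^0.4 = 42.82
g^-0.17 = 8.87^-0.17 = 0.6900
D_tc = 1.25 × 1.292 × 12.20 × 42.82 × 0.6900 = 582.1 m
D_f = 1.35 × (582.1)^1.12 = 1687 m
     = 1.687 km

D_f ≈ 1.69 km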